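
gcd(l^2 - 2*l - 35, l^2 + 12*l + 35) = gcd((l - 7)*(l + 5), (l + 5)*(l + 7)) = l + 5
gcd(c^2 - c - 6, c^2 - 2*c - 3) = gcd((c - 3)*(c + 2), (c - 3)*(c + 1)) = c - 3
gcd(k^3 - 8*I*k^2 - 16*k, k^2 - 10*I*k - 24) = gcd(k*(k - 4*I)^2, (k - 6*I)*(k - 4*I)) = k - 4*I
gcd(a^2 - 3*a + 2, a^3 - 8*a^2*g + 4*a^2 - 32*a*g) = 1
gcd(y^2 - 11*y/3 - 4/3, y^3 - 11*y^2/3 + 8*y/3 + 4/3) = y + 1/3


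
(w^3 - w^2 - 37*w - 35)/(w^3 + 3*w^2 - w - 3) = (w^2 - 2*w - 35)/(w^2 + 2*w - 3)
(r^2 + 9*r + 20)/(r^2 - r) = (r^2 + 9*r + 20)/(r*(r - 1))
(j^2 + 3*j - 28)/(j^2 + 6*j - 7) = (j - 4)/(j - 1)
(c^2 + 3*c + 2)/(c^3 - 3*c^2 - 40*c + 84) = (c^2 + 3*c + 2)/(c^3 - 3*c^2 - 40*c + 84)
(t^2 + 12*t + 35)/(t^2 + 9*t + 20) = (t + 7)/(t + 4)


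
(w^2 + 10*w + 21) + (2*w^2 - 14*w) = 3*w^2 - 4*w + 21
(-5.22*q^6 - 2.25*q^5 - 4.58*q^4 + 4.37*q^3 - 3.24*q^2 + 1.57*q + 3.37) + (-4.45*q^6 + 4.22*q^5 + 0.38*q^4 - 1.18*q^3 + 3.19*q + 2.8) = -9.67*q^6 + 1.97*q^5 - 4.2*q^4 + 3.19*q^3 - 3.24*q^2 + 4.76*q + 6.17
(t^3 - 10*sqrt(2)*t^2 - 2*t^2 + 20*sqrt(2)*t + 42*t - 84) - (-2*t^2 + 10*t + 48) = t^3 - 10*sqrt(2)*t^2 + 20*sqrt(2)*t + 32*t - 132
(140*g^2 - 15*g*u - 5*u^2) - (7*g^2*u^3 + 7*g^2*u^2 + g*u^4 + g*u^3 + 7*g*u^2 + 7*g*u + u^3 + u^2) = -7*g^2*u^3 - 7*g^2*u^2 + 140*g^2 - g*u^4 - g*u^3 - 7*g*u^2 - 22*g*u - u^3 - 6*u^2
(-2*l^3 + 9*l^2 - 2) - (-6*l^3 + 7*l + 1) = 4*l^3 + 9*l^2 - 7*l - 3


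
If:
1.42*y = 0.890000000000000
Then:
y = 0.63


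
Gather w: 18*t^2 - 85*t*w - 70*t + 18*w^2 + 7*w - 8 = 18*t^2 - 70*t + 18*w^2 + w*(7 - 85*t) - 8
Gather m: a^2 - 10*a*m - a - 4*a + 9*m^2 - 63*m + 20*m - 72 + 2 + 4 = a^2 - 5*a + 9*m^2 + m*(-10*a - 43) - 66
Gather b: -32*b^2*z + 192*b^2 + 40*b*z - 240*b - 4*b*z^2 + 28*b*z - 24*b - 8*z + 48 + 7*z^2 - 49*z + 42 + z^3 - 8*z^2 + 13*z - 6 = b^2*(192 - 32*z) + b*(-4*z^2 + 68*z - 264) + z^3 - z^2 - 44*z + 84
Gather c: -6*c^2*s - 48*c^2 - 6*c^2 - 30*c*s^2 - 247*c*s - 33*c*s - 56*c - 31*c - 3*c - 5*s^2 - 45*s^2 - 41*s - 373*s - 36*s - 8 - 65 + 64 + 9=c^2*(-6*s - 54) + c*(-30*s^2 - 280*s - 90) - 50*s^2 - 450*s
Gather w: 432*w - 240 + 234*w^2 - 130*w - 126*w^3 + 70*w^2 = -126*w^3 + 304*w^2 + 302*w - 240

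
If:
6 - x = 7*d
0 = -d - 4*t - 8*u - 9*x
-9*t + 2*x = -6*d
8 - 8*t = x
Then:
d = 78/127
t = 100/127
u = -1211/508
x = 216/127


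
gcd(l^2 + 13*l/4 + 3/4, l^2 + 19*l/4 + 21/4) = l + 3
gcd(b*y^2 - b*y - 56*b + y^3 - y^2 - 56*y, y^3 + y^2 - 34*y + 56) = y + 7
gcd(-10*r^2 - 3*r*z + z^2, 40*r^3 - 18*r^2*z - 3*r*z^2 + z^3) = -5*r + z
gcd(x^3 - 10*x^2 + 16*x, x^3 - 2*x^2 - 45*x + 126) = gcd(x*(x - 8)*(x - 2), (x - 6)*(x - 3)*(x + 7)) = 1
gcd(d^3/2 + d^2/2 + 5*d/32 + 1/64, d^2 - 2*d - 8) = 1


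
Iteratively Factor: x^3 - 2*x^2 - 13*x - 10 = (x + 1)*(x^2 - 3*x - 10) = (x - 5)*(x + 1)*(x + 2)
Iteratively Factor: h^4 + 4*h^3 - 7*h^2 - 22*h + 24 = (h + 4)*(h^3 - 7*h + 6) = (h - 2)*(h + 4)*(h^2 + 2*h - 3) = (h - 2)*(h + 3)*(h + 4)*(h - 1)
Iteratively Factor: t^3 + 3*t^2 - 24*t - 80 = (t + 4)*(t^2 - t - 20) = (t - 5)*(t + 4)*(t + 4)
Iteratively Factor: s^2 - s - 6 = (s - 3)*(s + 2)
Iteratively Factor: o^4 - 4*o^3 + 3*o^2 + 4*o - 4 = (o - 2)*(o^3 - 2*o^2 - o + 2) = (o - 2)*(o + 1)*(o^2 - 3*o + 2) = (o - 2)*(o - 1)*(o + 1)*(o - 2)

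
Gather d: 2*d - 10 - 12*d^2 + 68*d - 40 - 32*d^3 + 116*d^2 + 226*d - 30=-32*d^3 + 104*d^2 + 296*d - 80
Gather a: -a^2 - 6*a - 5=-a^2 - 6*a - 5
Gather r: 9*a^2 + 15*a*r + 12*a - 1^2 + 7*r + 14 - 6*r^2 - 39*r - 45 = 9*a^2 + 12*a - 6*r^2 + r*(15*a - 32) - 32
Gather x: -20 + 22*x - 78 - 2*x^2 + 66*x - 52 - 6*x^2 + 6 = -8*x^2 + 88*x - 144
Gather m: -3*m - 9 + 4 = -3*m - 5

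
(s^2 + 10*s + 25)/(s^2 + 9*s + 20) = (s + 5)/(s + 4)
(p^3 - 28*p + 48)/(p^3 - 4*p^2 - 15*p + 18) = (p^3 - 28*p + 48)/(p^3 - 4*p^2 - 15*p + 18)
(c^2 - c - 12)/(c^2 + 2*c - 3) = (c - 4)/(c - 1)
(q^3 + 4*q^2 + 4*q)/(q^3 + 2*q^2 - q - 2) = q*(q + 2)/(q^2 - 1)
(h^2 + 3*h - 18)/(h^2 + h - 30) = (h - 3)/(h - 5)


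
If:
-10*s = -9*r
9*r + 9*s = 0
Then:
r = 0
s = 0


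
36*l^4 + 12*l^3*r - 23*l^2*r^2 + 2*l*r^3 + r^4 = (-3*l + r)*(-2*l + r)*(l + r)*(6*l + r)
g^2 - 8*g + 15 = (g - 5)*(g - 3)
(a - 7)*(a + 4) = a^2 - 3*a - 28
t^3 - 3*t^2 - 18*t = t*(t - 6)*(t + 3)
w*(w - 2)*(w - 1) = w^3 - 3*w^2 + 2*w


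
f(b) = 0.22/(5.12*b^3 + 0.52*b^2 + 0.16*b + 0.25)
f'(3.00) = -0.00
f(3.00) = 0.00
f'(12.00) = -0.00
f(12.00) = 0.00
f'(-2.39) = -0.00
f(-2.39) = -0.00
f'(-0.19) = -2.75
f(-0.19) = 1.08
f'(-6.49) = -0.00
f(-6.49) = -0.00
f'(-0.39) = -335.58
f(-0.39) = -5.94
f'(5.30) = -0.00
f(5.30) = 0.00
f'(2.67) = -0.00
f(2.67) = 0.00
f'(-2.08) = -0.01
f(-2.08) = -0.01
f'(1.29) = -0.04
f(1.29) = 0.02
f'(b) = 0.22*(-15.36*b^2 - 1.04*b - 0.16)/(5.12*b^3 + 0.52*b^2 + 0.16*b + 0.25)^2 = (-3.3792*b^2 - 0.2288*b - 0.0352)/(5.12*b^3 + 0.52*b^2 + 0.16*b + 0.25)^2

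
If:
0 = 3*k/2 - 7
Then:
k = 14/3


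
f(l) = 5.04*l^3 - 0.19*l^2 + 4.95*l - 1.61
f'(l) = 15.12*l^2 - 0.38*l + 4.95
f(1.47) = 21.27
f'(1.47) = 37.06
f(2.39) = 77.94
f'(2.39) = 90.41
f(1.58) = 25.62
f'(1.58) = 42.10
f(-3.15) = -176.62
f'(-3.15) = 156.18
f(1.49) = 22.02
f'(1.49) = 37.95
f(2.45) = 83.50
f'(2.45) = 94.78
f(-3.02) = -157.11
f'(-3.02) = 144.00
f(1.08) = 9.86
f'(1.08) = 22.18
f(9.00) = 3701.71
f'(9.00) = 1226.25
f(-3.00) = -154.25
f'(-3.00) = 142.17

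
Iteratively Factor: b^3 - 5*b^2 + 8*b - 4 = (b - 1)*(b^2 - 4*b + 4) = (b - 2)*(b - 1)*(b - 2)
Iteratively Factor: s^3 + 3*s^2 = (s)*(s^2 + 3*s) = s*(s + 3)*(s)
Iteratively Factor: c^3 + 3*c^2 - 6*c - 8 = (c + 1)*(c^2 + 2*c - 8) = (c - 2)*(c + 1)*(c + 4)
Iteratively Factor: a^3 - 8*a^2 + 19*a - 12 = (a - 4)*(a^2 - 4*a + 3) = (a - 4)*(a - 1)*(a - 3)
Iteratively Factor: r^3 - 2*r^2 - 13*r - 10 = (r - 5)*(r^2 + 3*r + 2) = (r - 5)*(r + 2)*(r + 1)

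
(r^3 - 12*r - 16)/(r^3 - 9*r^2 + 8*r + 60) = (r^2 - 2*r - 8)/(r^2 - 11*r + 30)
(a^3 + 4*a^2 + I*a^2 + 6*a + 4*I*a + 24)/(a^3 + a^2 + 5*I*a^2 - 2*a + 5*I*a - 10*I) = (a^3 + a^2*(4 + I) + a*(6 + 4*I) + 24)/(a^3 + a^2*(1 + 5*I) + a*(-2 + 5*I) - 10*I)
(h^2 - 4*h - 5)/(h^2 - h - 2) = (h - 5)/(h - 2)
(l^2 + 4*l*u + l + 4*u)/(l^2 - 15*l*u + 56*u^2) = (l^2 + 4*l*u + l + 4*u)/(l^2 - 15*l*u + 56*u^2)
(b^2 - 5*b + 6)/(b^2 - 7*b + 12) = (b - 2)/(b - 4)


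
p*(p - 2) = p^2 - 2*p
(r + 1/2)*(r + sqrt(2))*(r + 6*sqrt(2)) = r^3 + r^2/2 + 7*sqrt(2)*r^2 + 7*sqrt(2)*r/2 + 12*r + 6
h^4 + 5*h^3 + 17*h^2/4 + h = h*(h + 1/2)^2*(h + 4)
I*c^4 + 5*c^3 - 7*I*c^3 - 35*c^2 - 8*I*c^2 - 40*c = c*(c - 8)*(c - 5*I)*(I*c + I)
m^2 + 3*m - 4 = (m - 1)*(m + 4)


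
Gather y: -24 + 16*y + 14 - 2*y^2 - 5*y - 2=-2*y^2 + 11*y - 12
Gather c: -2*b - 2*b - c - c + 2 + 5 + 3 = -4*b - 2*c + 10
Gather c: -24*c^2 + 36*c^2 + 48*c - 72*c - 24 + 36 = 12*c^2 - 24*c + 12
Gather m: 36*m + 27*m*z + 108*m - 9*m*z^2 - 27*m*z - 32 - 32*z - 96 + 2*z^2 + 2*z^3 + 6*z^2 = m*(144 - 9*z^2) + 2*z^3 + 8*z^2 - 32*z - 128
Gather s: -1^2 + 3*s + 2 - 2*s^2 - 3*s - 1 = -2*s^2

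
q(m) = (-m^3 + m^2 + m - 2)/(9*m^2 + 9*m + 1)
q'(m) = (-18*m - 9)*(-m^3 + m^2 + m - 2)/(9*m^2 + 9*m + 1)^2 + (-3*m^2 + 2*m + 1)/(9*m^2 + 9*m + 1) = (-9*m^4 - 18*m^3 - 3*m^2 + 38*m + 19)/(81*m^4 + 162*m^3 + 99*m^2 + 18*m + 1)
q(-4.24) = 0.71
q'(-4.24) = -0.11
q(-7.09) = 1.02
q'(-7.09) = -0.11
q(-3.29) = 0.60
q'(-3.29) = -0.12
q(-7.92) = 1.11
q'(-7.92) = -0.11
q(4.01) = -0.26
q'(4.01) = -0.10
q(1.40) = -0.04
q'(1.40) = -0.02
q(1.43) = -0.04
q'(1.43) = -0.02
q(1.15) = -0.05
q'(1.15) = 0.03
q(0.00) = -2.00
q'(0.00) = 19.00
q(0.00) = -2.00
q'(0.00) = 19.00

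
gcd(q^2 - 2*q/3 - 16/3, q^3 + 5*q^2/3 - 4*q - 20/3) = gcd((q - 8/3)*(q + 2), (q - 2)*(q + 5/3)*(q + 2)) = q + 2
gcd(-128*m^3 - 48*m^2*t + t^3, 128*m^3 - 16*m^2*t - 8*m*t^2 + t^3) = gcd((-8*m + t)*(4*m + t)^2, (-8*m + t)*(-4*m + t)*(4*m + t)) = -32*m^2 - 4*m*t + t^2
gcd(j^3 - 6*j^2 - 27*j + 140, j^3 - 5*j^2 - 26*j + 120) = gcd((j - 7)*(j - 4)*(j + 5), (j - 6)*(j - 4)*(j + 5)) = j^2 + j - 20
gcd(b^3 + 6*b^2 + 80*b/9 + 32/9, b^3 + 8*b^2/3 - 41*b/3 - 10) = b + 2/3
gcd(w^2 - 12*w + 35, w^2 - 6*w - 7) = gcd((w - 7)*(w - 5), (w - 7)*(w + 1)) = w - 7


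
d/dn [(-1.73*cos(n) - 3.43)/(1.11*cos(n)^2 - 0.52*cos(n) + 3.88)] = (-1.9203*cos(n)^2 - 7.6146*cos(n) + 8.496)*sin(n)/(1.2321*cos(n)^4 - 1.1544*cos(n)^3 + 8.884*cos(n)^2 - 4.0352*cos(n) + 15.0544)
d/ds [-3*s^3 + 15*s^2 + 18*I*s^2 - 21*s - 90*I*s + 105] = -9*s^2 + s*(30 + 36*I) - 21 - 90*I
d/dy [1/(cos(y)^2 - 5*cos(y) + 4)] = (2*cos(y) - 5)*sin(y)/(cos(y)^2 - 5*cos(y) + 4)^2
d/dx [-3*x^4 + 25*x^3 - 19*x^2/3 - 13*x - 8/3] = -12*x^3 + 75*x^2 - 38*x/3 - 13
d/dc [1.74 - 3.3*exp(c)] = -3.3*exp(c)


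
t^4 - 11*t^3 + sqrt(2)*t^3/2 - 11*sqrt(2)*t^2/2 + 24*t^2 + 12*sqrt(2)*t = t*(t - 8)*(t - 3)*(t + sqrt(2)/2)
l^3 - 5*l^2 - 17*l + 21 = (l - 7)*(l - 1)*(l + 3)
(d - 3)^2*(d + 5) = d^3 - d^2 - 21*d + 45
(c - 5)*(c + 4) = c^2 - c - 20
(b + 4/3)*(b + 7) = b^2 + 25*b/3 + 28/3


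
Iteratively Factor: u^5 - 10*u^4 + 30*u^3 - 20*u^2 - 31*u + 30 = (u - 2)*(u^4 - 8*u^3 + 14*u^2 + 8*u - 15) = (u - 2)*(u + 1)*(u^3 - 9*u^2 + 23*u - 15) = (u - 2)*(u - 1)*(u + 1)*(u^2 - 8*u + 15) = (u - 3)*(u - 2)*(u - 1)*(u + 1)*(u - 5)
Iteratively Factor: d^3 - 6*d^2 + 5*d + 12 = (d - 3)*(d^2 - 3*d - 4) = (d - 3)*(d + 1)*(d - 4)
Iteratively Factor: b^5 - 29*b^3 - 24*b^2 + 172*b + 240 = (b - 3)*(b^4 + 3*b^3 - 20*b^2 - 84*b - 80) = (b - 3)*(b + 2)*(b^3 + b^2 - 22*b - 40) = (b - 5)*(b - 3)*(b + 2)*(b^2 + 6*b + 8) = (b - 5)*(b - 3)*(b + 2)*(b + 4)*(b + 2)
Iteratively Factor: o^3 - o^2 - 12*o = (o + 3)*(o^2 - 4*o) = o*(o + 3)*(o - 4)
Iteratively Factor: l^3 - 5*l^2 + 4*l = (l - 4)*(l^2 - l) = (l - 4)*(l - 1)*(l)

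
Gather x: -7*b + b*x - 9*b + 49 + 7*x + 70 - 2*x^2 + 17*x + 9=-16*b - 2*x^2 + x*(b + 24) + 128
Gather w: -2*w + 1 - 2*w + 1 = 2 - 4*w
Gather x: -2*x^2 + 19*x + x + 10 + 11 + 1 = -2*x^2 + 20*x + 22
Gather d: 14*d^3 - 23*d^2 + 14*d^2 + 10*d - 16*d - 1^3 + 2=14*d^3 - 9*d^2 - 6*d + 1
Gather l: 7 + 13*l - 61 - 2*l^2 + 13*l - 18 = -2*l^2 + 26*l - 72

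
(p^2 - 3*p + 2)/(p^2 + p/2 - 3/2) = 2*(p - 2)/(2*p + 3)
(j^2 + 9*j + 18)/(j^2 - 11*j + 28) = (j^2 + 9*j + 18)/(j^2 - 11*j + 28)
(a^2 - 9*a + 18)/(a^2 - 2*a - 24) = (a - 3)/(a + 4)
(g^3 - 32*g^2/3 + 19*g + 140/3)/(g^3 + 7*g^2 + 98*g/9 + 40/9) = 3*(g^2 - 12*g + 35)/(3*g^2 + 17*g + 10)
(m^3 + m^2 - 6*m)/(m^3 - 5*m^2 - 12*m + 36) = m/(m - 6)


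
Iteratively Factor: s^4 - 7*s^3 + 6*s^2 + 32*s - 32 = (s - 4)*(s^3 - 3*s^2 - 6*s + 8) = (s - 4)*(s - 1)*(s^2 - 2*s - 8) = (s - 4)*(s - 1)*(s + 2)*(s - 4)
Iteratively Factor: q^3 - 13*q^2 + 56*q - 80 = (q - 4)*(q^2 - 9*q + 20) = (q - 4)^2*(q - 5)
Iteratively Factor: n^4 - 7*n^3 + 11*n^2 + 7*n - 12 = (n - 1)*(n^3 - 6*n^2 + 5*n + 12) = (n - 4)*(n - 1)*(n^2 - 2*n - 3) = (n - 4)*(n - 1)*(n + 1)*(n - 3)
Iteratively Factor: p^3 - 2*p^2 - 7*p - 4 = (p - 4)*(p^2 + 2*p + 1) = (p - 4)*(p + 1)*(p + 1)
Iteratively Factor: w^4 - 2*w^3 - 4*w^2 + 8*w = (w - 2)*(w^3 - 4*w) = (w - 2)*(w + 2)*(w^2 - 2*w) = (w - 2)^2*(w + 2)*(w)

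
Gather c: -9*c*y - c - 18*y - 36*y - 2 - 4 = c*(-9*y - 1) - 54*y - 6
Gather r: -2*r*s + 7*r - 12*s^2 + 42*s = r*(7 - 2*s) - 12*s^2 + 42*s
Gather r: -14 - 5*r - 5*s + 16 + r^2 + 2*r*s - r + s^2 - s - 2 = r^2 + r*(2*s - 6) + s^2 - 6*s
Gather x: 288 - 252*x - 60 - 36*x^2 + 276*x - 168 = -36*x^2 + 24*x + 60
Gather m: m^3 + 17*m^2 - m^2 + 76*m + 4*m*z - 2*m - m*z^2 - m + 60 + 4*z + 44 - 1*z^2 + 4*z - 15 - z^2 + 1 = m^3 + 16*m^2 + m*(-z^2 + 4*z + 73) - 2*z^2 + 8*z + 90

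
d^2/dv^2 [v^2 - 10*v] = 2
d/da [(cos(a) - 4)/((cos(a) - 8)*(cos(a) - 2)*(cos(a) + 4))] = 2*(cos(a)^3 - 9*cos(a)^2 + 24*cos(a) + 16)*sin(a)/((cos(a) - 8)^2*(cos(a) - 2)^2*(cos(a) + 4)^2)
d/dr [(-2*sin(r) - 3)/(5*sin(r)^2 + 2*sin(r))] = 2*(5*cos(r) + 15/tan(r) + 3*cos(r)/sin(r)^2)/(5*sin(r) + 2)^2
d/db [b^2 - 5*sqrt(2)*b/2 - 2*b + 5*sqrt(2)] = 2*b - 5*sqrt(2)/2 - 2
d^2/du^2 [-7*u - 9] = 0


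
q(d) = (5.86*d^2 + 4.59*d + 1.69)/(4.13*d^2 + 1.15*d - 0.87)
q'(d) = (-8.26*d - 1.15)*(5.86*d^2 + 4.59*d + 1.69)/(4.13*d^2 + 1.15*d - 0.87)^2 + (11.72*d + 4.59)/(4.13*d^2 + 1.15*d - 0.87)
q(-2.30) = 1.21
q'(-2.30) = -0.04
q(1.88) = 1.95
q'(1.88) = -0.37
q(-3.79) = 1.27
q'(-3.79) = -0.03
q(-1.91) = 1.19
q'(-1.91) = -0.03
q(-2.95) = 1.24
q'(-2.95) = -0.04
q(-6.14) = 1.32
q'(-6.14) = -0.01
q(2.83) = 1.74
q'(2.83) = -0.14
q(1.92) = 1.94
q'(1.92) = -0.35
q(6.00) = 1.55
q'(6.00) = -0.02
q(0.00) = -1.94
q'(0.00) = -7.84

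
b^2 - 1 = (b - 1)*(b + 1)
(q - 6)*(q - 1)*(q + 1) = q^3 - 6*q^2 - q + 6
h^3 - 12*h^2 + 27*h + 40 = (h - 8)*(h - 5)*(h + 1)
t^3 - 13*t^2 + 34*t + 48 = (t - 8)*(t - 6)*(t + 1)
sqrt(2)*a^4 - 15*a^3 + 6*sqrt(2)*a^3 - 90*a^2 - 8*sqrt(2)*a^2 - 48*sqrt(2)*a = a*(a + 6)*(a - 8*sqrt(2))*(sqrt(2)*a + 1)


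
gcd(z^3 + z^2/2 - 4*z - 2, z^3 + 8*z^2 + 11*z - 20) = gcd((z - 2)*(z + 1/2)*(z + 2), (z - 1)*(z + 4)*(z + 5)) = 1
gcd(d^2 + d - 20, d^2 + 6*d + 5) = d + 5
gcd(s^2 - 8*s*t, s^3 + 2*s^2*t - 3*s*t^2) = s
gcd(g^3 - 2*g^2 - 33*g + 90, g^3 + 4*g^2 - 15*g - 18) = g^2 + 3*g - 18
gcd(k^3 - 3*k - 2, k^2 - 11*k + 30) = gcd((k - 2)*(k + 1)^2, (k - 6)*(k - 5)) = 1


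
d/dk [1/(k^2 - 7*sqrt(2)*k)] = (-2*k + 7*sqrt(2))/(k^2*(k - 7*sqrt(2))^2)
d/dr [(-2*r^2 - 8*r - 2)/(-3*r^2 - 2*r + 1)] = 4*(-5*r^2 - 4*r - 3)/(9*r^4 + 12*r^3 - 2*r^2 - 4*r + 1)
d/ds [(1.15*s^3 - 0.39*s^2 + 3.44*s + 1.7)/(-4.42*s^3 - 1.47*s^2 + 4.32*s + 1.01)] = (-3.4143*s^4 + 40.3456*s^3 + 29.3985*s^2 + 4.2102*s - 3.8696)/(19.5364*s^6 + 12.9948*s^5 - 36.0279*s^4 - 21.6292*s^3 + 15.693*s^2 + 8.7264*s + 1.0201)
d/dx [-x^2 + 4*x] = 4 - 2*x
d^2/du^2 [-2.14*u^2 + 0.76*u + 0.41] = -4.28000000000000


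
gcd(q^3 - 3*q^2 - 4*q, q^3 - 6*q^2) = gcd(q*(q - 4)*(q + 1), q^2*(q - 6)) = q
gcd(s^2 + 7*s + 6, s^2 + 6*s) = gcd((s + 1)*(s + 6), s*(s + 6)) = s + 6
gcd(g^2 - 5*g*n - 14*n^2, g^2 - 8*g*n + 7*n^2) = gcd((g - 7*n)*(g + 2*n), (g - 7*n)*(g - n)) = g - 7*n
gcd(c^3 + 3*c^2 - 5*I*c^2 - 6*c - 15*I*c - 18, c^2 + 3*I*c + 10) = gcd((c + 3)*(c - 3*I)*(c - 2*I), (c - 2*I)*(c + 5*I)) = c - 2*I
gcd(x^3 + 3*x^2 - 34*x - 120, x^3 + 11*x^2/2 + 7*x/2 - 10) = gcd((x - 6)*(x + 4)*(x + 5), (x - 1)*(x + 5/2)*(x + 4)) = x + 4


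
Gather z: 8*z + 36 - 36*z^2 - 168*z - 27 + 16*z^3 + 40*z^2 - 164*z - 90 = 16*z^3 + 4*z^2 - 324*z - 81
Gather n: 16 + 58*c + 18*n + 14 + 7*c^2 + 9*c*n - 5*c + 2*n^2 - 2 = 7*c^2 + 53*c + 2*n^2 + n*(9*c + 18) + 28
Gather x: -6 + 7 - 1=0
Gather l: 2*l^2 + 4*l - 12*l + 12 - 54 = 2*l^2 - 8*l - 42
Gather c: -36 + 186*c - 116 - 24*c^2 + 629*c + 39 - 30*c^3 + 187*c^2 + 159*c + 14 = -30*c^3 + 163*c^2 + 974*c - 99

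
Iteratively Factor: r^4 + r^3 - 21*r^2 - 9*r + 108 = (r + 3)*(r^3 - 2*r^2 - 15*r + 36) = (r - 3)*(r + 3)*(r^2 + r - 12) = (r - 3)^2*(r + 3)*(r + 4)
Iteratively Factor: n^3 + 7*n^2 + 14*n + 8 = (n + 4)*(n^2 + 3*n + 2) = (n + 1)*(n + 4)*(n + 2)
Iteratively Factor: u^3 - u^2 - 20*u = (u - 5)*(u^2 + 4*u) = u*(u - 5)*(u + 4)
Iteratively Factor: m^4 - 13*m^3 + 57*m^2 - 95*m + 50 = (m - 2)*(m^3 - 11*m^2 + 35*m - 25) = (m - 2)*(m - 1)*(m^2 - 10*m + 25) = (m - 5)*(m - 2)*(m - 1)*(m - 5)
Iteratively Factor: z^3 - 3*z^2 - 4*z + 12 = (z + 2)*(z^2 - 5*z + 6) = (z - 2)*(z + 2)*(z - 3)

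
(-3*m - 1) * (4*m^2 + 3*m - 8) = -12*m^3 - 13*m^2 + 21*m + 8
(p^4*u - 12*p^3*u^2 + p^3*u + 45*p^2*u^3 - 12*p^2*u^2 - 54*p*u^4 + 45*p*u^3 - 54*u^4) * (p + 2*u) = p^5*u - 10*p^4*u^2 + p^4*u + 21*p^3*u^3 - 10*p^3*u^2 + 36*p^2*u^4 + 21*p^2*u^3 - 108*p*u^5 + 36*p*u^4 - 108*u^5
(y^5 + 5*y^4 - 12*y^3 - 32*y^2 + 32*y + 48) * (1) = y^5 + 5*y^4 - 12*y^3 - 32*y^2 + 32*y + 48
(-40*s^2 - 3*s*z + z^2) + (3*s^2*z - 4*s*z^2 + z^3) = 3*s^2*z - 40*s^2 - 4*s*z^2 - 3*s*z + z^3 + z^2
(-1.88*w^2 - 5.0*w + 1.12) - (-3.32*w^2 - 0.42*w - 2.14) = 1.44*w^2 - 4.58*w + 3.26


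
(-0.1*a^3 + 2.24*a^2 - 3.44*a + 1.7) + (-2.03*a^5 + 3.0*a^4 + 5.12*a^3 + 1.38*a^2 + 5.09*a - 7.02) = -2.03*a^5 + 3.0*a^4 + 5.02*a^3 + 3.62*a^2 + 1.65*a - 5.32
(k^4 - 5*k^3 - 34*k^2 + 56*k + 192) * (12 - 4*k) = -4*k^5 + 32*k^4 + 76*k^3 - 632*k^2 - 96*k + 2304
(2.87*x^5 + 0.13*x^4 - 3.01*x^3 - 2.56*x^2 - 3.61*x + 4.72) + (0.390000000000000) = 2.87*x^5 + 0.13*x^4 - 3.01*x^3 - 2.56*x^2 - 3.61*x + 5.11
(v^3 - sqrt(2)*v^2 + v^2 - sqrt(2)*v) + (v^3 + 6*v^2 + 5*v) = 2*v^3 - sqrt(2)*v^2 + 7*v^2 - sqrt(2)*v + 5*v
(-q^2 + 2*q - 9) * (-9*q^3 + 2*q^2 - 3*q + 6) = 9*q^5 - 20*q^4 + 88*q^3 - 30*q^2 + 39*q - 54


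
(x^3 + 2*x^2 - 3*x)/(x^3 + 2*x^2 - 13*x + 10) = x*(x + 3)/(x^2 + 3*x - 10)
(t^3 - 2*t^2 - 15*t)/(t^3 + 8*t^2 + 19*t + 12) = t*(t - 5)/(t^2 + 5*t + 4)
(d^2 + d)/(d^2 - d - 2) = d/(d - 2)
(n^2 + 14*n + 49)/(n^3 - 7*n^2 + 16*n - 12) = (n^2 + 14*n + 49)/(n^3 - 7*n^2 + 16*n - 12)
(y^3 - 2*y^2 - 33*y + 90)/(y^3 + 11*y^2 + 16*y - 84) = (y^2 - 8*y + 15)/(y^2 + 5*y - 14)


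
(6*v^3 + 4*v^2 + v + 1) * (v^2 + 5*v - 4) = 6*v^5 + 34*v^4 - 3*v^3 - 10*v^2 + v - 4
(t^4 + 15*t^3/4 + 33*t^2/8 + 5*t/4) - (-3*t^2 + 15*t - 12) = t^4 + 15*t^3/4 + 57*t^2/8 - 55*t/4 + 12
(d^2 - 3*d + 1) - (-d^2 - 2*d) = 2*d^2 - d + 1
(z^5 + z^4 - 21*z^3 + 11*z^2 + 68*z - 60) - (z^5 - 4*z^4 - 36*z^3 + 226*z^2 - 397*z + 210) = 5*z^4 + 15*z^3 - 215*z^2 + 465*z - 270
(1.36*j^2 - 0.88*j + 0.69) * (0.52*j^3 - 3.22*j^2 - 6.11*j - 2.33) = 0.7072*j^5 - 4.8368*j^4 - 5.1172*j^3 - 0.0138000000000007*j^2 - 2.1655*j - 1.6077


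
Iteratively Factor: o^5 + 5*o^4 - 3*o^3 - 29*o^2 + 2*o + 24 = (o + 4)*(o^4 + o^3 - 7*o^2 - o + 6) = (o + 1)*(o + 4)*(o^3 - 7*o + 6) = (o + 1)*(o + 3)*(o + 4)*(o^2 - 3*o + 2) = (o - 1)*(o + 1)*(o + 3)*(o + 4)*(o - 2)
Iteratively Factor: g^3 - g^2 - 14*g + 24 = (g - 2)*(g^2 + g - 12) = (g - 3)*(g - 2)*(g + 4)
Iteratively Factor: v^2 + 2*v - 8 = (v - 2)*(v + 4)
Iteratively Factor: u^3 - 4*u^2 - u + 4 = (u - 1)*(u^2 - 3*u - 4) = (u - 4)*(u - 1)*(u + 1)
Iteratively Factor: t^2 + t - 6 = (t + 3)*(t - 2)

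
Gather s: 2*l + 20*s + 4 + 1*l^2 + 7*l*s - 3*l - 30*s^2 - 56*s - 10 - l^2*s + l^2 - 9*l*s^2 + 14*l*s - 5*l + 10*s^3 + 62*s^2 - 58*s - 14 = 2*l^2 - 6*l + 10*s^3 + s^2*(32 - 9*l) + s*(-l^2 + 21*l - 94) - 20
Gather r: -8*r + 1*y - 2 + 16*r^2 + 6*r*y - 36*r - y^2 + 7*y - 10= 16*r^2 + r*(6*y - 44) - y^2 + 8*y - 12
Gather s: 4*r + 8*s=4*r + 8*s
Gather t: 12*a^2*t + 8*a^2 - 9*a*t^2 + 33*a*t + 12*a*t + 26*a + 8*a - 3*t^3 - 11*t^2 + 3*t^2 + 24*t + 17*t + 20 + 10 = 8*a^2 + 34*a - 3*t^3 + t^2*(-9*a - 8) + t*(12*a^2 + 45*a + 41) + 30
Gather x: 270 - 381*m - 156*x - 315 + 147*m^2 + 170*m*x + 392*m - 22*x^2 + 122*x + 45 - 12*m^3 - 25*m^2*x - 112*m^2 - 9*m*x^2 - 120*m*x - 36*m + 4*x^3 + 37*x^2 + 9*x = -12*m^3 + 35*m^2 - 25*m + 4*x^3 + x^2*(15 - 9*m) + x*(-25*m^2 + 50*m - 25)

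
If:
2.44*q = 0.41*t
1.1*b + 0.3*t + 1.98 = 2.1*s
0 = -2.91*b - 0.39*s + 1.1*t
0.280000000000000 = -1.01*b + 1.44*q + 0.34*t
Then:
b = 0.10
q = 0.11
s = 1.09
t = 0.66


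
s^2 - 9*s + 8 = (s - 8)*(s - 1)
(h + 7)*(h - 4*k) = h^2 - 4*h*k + 7*h - 28*k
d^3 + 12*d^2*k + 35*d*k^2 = d*(d + 5*k)*(d + 7*k)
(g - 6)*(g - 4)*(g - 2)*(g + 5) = g^4 - 7*g^3 - 16*g^2 + 172*g - 240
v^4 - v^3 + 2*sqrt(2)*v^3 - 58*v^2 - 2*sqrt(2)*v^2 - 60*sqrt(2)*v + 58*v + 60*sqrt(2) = (v - 1)*(v - 5*sqrt(2))*(v + sqrt(2))*(v + 6*sqrt(2))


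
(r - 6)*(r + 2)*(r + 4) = r^3 - 28*r - 48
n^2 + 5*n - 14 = (n - 2)*(n + 7)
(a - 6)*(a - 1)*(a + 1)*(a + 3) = a^4 - 3*a^3 - 19*a^2 + 3*a + 18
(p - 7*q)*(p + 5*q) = p^2 - 2*p*q - 35*q^2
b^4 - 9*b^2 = b^2*(b - 3)*(b + 3)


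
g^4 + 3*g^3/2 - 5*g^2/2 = g^2*(g - 1)*(g + 5/2)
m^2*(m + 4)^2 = m^4 + 8*m^3 + 16*m^2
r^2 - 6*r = r*(r - 6)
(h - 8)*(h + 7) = h^2 - h - 56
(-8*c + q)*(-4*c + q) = 32*c^2 - 12*c*q + q^2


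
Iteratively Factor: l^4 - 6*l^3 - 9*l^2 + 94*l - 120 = (l - 2)*(l^3 - 4*l^2 - 17*l + 60) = (l - 2)*(l + 4)*(l^2 - 8*l + 15) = (l - 5)*(l - 2)*(l + 4)*(l - 3)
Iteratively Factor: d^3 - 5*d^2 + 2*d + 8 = (d - 4)*(d^2 - d - 2) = (d - 4)*(d - 2)*(d + 1)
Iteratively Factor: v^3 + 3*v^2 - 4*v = (v + 4)*(v^2 - v) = v*(v + 4)*(v - 1)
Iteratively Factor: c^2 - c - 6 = (c + 2)*(c - 3)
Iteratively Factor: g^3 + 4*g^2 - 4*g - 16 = (g + 2)*(g^2 + 2*g - 8) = (g - 2)*(g + 2)*(g + 4)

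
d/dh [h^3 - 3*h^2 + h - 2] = 3*h^2 - 6*h + 1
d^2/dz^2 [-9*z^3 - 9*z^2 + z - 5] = -54*z - 18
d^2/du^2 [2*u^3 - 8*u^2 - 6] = 12*u - 16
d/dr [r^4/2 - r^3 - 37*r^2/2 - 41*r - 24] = 2*r^3 - 3*r^2 - 37*r - 41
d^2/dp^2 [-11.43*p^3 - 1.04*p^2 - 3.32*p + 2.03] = -68.58*p - 2.08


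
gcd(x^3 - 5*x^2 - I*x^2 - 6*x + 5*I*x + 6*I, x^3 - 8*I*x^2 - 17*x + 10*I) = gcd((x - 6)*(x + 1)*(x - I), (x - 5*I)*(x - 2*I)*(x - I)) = x - I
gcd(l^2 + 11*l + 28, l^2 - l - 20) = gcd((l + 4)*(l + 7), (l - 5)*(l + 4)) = l + 4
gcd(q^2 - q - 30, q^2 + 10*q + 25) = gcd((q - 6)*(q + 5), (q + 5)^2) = q + 5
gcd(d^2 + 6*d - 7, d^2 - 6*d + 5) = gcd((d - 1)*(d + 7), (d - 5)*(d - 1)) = d - 1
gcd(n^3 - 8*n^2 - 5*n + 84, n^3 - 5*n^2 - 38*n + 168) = n^2 - 11*n + 28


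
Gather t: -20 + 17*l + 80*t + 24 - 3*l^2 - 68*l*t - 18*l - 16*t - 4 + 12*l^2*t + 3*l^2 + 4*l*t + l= t*(12*l^2 - 64*l + 64)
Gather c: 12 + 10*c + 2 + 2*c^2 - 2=2*c^2 + 10*c + 12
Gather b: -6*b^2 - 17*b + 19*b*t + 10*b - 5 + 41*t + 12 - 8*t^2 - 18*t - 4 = -6*b^2 + b*(19*t - 7) - 8*t^2 + 23*t + 3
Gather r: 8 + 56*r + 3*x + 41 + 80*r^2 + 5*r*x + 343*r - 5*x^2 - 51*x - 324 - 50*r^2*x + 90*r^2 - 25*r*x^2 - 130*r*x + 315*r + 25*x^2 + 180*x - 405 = r^2*(170 - 50*x) + r*(-25*x^2 - 125*x + 714) + 20*x^2 + 132*x - 680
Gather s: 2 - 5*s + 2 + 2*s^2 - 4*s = 2*s^2 - 9*s + 4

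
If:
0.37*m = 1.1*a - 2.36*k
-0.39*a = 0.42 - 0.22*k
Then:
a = -0.11998820754717*m - 1.46108490566038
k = -0.212706367924528*m - 0.681014150943396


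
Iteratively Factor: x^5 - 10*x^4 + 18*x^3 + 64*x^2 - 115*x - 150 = (x - 5)*(x^4 - 5*x^3 - 7*x^2 + 29*x + 30) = (x - 5)*(x + 1)*(x^3 - 6*x^2 - x + 30) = (x - 5)*(x + 1)*(x + 2)*(x^2 - 8*x + 15) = (x - 5)^2*(x + 1)*(x + 2)*(x - 3)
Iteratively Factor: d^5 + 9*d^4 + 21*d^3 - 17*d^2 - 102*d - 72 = (d - 2)*(d^4 + 11*d^3 + 43*d^2 + 69*d + 36) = (d - 2)*(d + 3)*(d^3 + 8*d^2 + 19*d + 12) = (d - 2)*(d + 1)*(d + 3)*(d^2 + 7*d + 12) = (d - 2)*(d + 1)*(d + 3)^2*(d + 4)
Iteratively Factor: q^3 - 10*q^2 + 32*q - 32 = (q - 4)*(q^2 - 6*q + 8) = (q - 4)^2*(q - 2)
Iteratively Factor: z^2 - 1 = (z + 1)*(z - 1)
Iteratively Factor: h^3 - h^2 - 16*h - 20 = (h + 2)*(h^2 - 3*h - 10) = (h - 5)*(h + 2)*(h + 2)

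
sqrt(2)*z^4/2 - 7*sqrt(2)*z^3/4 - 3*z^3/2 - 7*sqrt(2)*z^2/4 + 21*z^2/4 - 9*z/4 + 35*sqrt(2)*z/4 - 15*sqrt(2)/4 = (z - 3)*(z - 1/2)*(z - 5*sqrt(2)/2)*(sqrt(2)*z/2 + 1)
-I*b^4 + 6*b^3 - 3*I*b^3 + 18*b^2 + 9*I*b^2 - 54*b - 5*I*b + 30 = (b - 1)*(b + 5)*(b + 6*I)*(-I*b + I)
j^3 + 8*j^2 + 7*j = j*(j + 1)*(j + 7)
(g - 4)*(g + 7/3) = g^2 - 5*g/3 - 28/3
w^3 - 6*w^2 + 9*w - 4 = (w - 4)*(w - 1)^2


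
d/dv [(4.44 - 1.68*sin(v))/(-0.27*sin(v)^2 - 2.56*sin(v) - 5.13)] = (-0.4536*sin(v)^2 + 2.3976*sin(v) + 19.9848)*cos(v)/(0.0729*sin(v)^4 + 1.3824*sin(v)^3 + 9.3238*sin(v)^2 + 26.2656*sin(v) + 26.3169)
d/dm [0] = 0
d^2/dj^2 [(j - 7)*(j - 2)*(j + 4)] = 6*j - 10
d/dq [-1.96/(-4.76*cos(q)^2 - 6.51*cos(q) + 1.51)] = (18.6592*cos(q) + 12.7596)*sin(q)/(4.76*cos(q)^2 + 6.51*cos(q) - 1.51)^2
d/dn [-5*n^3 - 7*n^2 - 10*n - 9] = -15*n^2 - 14*n - 10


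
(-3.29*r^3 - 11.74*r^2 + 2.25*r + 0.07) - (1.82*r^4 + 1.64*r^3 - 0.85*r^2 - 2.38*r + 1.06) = -1.82*r^4 - 4.93*r^3 - 10.89*r^2 + 4.63*r - 0.99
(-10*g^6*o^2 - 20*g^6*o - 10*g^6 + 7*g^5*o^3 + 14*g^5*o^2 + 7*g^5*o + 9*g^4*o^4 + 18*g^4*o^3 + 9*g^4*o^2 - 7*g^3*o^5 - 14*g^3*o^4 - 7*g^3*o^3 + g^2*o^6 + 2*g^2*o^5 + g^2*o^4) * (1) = -10*g^6*o^2 - 20*g^6*o - 10*g^6 + 7*g^5*o^3 + 14*g^5*o^2 + 7*g^5*o + 9*g^4*o^4 + 18*g^4*o^3 + 9*g^4*o^2 - 7*g^3*o^5 - 14*g^3*o^4 - 7*g^3*o^3 + g^2*o^6 + 2*g^2*o^5 + g^2*o^4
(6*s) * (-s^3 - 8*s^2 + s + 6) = -6*s^4 - 48*s^3 + 6*s^2 + 36*s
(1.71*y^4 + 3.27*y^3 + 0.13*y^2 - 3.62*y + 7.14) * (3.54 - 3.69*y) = -6.3099*y^5 - 6.0129*y^4 + 11.0961*y^3 + 13.818*y^2 - 39.1614*y + 25.2756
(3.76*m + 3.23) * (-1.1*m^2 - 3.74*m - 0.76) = -4.136*m^3 - 17.6154*m^2 - 14.9378*m - 2.4548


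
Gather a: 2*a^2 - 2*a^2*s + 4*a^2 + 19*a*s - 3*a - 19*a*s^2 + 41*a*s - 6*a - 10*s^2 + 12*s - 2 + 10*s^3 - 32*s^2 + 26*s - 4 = a^2*(6 - 2*s) + a*(-19*s^2 + 60*s - 9) + 10*s^3 - 42*s^2 + 38*s - 6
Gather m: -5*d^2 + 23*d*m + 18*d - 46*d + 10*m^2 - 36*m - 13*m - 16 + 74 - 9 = -5*d^2 - 28*d + 10*m^2 + m*(23*d - 49) + 49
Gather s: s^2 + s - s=s^2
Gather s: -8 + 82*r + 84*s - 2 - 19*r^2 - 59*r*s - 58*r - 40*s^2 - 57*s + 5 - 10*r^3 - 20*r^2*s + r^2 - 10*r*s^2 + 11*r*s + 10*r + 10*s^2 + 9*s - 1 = -10*r^3 - 18*r^2 + 34*r + s^2*(-10*r - 30) + s*(-20*r^2 - 48*r + 36) - 6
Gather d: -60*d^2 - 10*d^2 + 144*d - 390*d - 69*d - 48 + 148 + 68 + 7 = -70*d^2 - 315*d + 175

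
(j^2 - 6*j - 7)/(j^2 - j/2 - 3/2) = 2*(j - 7)/(2*j - 3)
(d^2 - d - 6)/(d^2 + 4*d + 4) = (d - 3)/(d + 2)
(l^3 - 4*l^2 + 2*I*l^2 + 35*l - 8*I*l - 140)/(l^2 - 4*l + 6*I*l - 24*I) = (l^2 + 2*I*l + 35)/(l + 6*I)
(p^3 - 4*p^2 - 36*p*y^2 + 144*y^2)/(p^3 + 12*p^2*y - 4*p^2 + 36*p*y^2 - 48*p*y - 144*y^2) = (p - 6*y)/(p + 6*y)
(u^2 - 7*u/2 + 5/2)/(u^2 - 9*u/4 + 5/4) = 2*(2*u - 5)/(4*u - 5)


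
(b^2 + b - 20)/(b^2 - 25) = (b - 4)/(b - 5)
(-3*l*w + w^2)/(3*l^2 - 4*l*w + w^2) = w/(-l + w)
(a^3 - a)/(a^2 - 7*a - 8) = a*(a - 1)/(a - 8)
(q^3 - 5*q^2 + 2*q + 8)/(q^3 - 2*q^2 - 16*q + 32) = (q + 1)/(q + 4)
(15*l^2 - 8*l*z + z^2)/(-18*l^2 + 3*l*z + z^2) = (-5*l + z)/(6*l + z)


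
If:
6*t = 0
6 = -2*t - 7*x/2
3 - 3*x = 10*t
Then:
No Solution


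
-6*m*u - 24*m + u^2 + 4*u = (-6*m + u)*(u + 4)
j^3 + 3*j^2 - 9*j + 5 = (j - 1)^2*(j + 5)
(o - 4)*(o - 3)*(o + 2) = o^3 - 5*o^2 - 2*o + 24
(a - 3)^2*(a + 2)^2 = a^4 - 2*a^3 - 11*a^2 + 12*a + 36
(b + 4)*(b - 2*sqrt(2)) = b^2 - 2*sqrt(2)*b + 4*b - 8*sqrt(2)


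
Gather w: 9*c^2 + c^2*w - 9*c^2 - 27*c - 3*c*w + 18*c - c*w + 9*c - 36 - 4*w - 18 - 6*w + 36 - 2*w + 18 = w*(c^2 - 4*c - 12)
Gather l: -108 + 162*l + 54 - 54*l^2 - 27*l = -54*l^2 + 135*l - 54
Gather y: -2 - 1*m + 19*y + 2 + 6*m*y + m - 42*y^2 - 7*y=-42*y^2 + y*(6*m + 12)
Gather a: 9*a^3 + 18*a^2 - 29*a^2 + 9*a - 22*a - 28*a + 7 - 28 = 9*a^3 - 11*a^2 - 41*a - 21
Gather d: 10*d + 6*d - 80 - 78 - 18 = 16*d - 176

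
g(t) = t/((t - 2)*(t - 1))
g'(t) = -t/((t - 2)*(t - 1)^2) - t/((t - 2)^2*(t - 1)) + 1/((t - 2)*(t - 1)) = (2 - t^2)/(t^4 - 6*t^3 + 13*t^2 - 12*t + 4)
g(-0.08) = -0.04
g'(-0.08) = 0.40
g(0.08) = 0.05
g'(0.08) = 0.64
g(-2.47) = -0.16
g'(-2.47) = -0.02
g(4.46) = 0.52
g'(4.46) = -0.25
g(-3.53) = -0.14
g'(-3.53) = -0.02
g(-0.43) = -0.12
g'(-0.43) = 0.15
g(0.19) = 0.13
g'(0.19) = 0.91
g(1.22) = -7.11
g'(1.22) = 17.37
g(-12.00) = -0.07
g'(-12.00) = 0.00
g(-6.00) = -0.11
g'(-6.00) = -0.01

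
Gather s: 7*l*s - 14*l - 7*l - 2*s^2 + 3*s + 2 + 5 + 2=-21*l - 2*s^2 + s*(7*l + 3) + 9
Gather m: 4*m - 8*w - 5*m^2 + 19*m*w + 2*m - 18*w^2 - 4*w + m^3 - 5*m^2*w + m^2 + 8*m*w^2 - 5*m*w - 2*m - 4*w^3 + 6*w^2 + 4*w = m^3 + m^2*(-5*w - 4) + m*(8*w^2 + 14*w + 4) - 4*w^3 - 12*w^2 - 8*w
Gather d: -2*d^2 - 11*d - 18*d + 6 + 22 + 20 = -2*d^2 - 29*d + 48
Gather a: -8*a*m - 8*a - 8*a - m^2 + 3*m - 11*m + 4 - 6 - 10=a*(-8*m - 16) - m^2 - 8*m - 12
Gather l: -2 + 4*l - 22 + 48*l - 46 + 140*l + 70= 192*l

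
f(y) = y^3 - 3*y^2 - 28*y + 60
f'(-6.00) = 116.00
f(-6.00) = -96.00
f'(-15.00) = 737.00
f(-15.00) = -3570.00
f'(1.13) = -30.95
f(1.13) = 25.97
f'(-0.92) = -19.94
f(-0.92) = 82.44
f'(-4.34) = 54.55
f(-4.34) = 43.27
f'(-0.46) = -24.61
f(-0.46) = 72.15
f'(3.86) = -6.46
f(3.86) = -35.27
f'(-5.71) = 104.07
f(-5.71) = -64.10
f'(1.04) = -31.00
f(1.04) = 28.76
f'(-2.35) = 2.67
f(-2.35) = 96.25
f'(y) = 3*y^2 - 6*y - 28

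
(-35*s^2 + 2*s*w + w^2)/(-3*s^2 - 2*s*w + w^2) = (35*s^2 - 2*s*w - w^2)/(3*s^2 + 2*s*w - w^2)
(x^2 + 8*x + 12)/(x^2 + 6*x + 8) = (x + 6)/(x + 4)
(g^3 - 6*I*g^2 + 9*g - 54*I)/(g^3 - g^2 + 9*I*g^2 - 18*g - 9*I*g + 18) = (g^2 - 9*I*g - 18)/(g^2 + g*(-1 + 6*I) - 6*I)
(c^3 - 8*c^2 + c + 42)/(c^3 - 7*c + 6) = (c^3 - 8*c^2 + c + 42)/(c^3 - 7*c + 6)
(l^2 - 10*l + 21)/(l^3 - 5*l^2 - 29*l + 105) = 1/(l + 5)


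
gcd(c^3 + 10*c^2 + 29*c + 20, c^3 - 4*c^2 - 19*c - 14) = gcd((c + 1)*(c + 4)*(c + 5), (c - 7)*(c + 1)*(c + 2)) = c + 1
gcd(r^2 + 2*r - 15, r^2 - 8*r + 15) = r - 3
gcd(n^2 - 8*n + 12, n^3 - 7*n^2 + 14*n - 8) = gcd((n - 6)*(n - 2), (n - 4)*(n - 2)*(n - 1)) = n - 2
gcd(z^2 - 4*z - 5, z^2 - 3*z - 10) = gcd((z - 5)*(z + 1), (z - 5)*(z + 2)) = z - 5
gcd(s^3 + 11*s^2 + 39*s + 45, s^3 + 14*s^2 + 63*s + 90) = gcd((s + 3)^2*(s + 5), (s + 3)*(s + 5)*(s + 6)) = s^2 + 8*s + 15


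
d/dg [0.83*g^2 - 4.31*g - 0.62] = 1.66*g - 4.31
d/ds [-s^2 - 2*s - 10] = -2*s - 2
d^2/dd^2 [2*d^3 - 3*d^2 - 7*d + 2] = 12*d - 6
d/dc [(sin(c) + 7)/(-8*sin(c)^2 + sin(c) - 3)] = (8*sin(c)^2 + 112*sin(c) - 10)*cos(c)/(8*sin(c)^2 - sin(c) + 3)^2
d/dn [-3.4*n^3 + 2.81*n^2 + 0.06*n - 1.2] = -10.2*n^2 + 5.62*n + 0.06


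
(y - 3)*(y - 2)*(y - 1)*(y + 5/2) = y^4 - 7*y^3/2 - 4*y^2 + 43*y/2 - 15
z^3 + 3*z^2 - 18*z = z*(z - 3)*(z + 6)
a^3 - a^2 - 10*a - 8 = (a - 4)*(a + 1)*(a + 2)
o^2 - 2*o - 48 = (o - 8)*(o + 6)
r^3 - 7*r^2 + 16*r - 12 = (r - 3)*(r - 2)^2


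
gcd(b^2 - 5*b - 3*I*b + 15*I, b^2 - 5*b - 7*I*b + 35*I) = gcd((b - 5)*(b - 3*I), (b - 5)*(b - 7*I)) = b - 5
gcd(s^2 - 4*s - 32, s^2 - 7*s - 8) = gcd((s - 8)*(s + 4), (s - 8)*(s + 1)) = s - 8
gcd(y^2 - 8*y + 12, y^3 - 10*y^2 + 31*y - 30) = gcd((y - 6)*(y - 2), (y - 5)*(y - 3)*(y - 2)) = y - 2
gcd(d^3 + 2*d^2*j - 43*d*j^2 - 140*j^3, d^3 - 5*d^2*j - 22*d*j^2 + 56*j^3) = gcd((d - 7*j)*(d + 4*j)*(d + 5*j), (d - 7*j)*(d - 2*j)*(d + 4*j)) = d^2 - 3*d*j - 28*j^2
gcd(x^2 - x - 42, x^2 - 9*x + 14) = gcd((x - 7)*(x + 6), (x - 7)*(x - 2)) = x - 7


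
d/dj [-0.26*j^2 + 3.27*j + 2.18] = 3.27 - 0.52*j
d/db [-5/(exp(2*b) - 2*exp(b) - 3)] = 10*(exp(b) - 1)*exp(b)/(-exp(2*b) + 2*exp(b) + 3)^2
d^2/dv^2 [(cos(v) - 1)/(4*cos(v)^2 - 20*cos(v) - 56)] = (9*sin(v)^4*cos(v) + sin(v)^4 + 143*sin(v)^2 + 897*cos(v)/4 + 105*cos(3*v)/4 - cos(5*v)/2 + 74)/(4*(sin(v)^2 + 5*cos(v) + 13)^3)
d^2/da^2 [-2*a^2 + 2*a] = -4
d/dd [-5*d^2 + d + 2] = 1 - 10*d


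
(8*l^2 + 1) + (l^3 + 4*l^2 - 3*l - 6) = l^3 + 12*l^2 - 3*l - 5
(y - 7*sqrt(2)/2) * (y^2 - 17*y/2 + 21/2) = y^3 - 17*y^2/2 - 7*sqrt(2)*y^2/2 + 21*y/2 + 119*sqrt(2)*y/4 - 147*sqrt(2)/4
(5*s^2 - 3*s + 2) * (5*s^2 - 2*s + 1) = 25*s^4 - 25*s^3 + 21*s^2 - 7*s + 2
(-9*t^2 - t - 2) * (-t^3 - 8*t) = 9*t^5 + t^4 + 74*t^3 + 8*t^2 + 16*t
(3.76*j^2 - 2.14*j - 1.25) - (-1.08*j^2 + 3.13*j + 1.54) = 4.84*j^2 - 5.27*j - 2.79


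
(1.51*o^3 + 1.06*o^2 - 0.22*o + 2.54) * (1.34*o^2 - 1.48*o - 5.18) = 2.0234*o^5 - 0.8144*o^4 - 9.6854*o^3 - 1.7616*o^2 - 2.6196*o - 13.1572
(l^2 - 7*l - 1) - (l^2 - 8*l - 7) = l + 6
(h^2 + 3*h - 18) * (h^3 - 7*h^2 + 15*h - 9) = h^5 - 4*h^4 - 24*h^3 + 162*h^2 - 297*h + 162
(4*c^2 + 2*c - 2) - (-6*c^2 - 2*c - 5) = 10*c^2 + 4*c + 3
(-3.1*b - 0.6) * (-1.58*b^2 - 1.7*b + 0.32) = 4.898*b^3 + 6.218*b^2 + 0.0279999999999999*b - 0.192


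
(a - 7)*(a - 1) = a^2 - 8*a + 7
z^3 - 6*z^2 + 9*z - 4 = (z - 4)*(z - 1)^2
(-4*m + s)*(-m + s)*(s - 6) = 4*m^2*s - 24*m^2 - 5*m*s^2 + 30*m*s + s^3 - 6*s^2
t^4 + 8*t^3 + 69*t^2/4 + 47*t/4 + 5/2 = (t + 1/2)^2*(t + 2)*(t + 5)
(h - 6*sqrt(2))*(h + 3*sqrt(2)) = h^2 - 3*sqrt(2)*h - 36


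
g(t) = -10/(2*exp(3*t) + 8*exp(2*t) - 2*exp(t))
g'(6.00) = 0.00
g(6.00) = 0.00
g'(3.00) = 0.00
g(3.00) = 0.00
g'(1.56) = 0.07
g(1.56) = -0.03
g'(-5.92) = -1861.83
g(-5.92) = 1882.29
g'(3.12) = 0.00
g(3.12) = -0.00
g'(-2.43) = -37.77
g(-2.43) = 88.73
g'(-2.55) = -49.22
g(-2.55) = 93.95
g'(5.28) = 0.00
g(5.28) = -0.00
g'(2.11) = 0.02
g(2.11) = -0.01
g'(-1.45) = 495254.84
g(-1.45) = 3183.51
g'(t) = -10*(-6*exp(3*t) - 16*exp(2*t) + 2*exp(t))/(2*exp(3*t) + 8*exp(2*t) - 2*exp(t))^2 = 5*(3*exp(2*t) + 8*exp(t) - 1)*exp(-t)/(exp(2*t) + 4*exp(t) - 1)^2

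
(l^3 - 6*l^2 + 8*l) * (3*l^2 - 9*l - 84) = 3*l^5 - 27*l^4 - 6*l^3 + 432*l^2 - 672*l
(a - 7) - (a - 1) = -6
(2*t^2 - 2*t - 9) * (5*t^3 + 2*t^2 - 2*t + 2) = 10*t^5 - 6*t^4 - 53*t^3 - 10*t^2 + 14*t - 18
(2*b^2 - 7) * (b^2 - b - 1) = 2*b^4 - 2*b^3 - 9*b^2 + 7*b + 7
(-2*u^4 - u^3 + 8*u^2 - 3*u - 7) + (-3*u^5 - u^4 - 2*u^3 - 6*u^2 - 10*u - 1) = -3*u^5 - 3*u^4 - 3*u^3 + 2*u^2 - 13*u - 8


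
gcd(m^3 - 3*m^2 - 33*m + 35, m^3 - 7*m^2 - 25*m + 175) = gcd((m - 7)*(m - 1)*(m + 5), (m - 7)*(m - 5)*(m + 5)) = m^2 - 2*m - 35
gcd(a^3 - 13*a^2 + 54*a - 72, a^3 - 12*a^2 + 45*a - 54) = a^2 - 9*a + 18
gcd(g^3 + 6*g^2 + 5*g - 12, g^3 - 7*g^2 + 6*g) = g - 1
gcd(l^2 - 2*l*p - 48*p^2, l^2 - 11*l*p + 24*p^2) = -l + 8*p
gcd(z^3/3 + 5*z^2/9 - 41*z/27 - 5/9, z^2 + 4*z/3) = 1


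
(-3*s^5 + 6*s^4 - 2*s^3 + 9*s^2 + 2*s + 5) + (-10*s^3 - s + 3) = -3*s^5 + 6*s^4 - 12*s^3 + 9*s^2 + s + 8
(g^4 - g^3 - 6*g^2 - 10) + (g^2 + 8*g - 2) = g^4 - g^3 - 5*g^2 + 8*g - 12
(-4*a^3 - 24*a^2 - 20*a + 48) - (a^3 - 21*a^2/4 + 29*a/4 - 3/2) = -5*a^3 - 75*a^2/4 - 109*a/4 + 99/2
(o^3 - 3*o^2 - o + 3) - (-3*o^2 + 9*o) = o^3 - 10*o + 3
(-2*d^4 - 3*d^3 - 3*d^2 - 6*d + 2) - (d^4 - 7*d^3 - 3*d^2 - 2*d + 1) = -3*d^4 + 4*d^3 - 4*d + 1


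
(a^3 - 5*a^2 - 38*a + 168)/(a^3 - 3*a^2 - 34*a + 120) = (a - 7)/(a - 5)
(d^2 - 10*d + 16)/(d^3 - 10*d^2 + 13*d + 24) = (d - 2)/(d^2 - 2*d - 3)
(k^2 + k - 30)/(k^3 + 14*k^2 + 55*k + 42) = (k - 5)/(k^2 + 8*k + 7)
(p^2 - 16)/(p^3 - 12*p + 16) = (p - 4)/(p^2 - 4*p + 4)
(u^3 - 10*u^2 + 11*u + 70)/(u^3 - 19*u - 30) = (u - 7)/(u + 3)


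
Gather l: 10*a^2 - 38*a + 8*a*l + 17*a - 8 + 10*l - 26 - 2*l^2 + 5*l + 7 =10*a^2 - 21*a - 2*l^2 + l*(8*a + 15) - 27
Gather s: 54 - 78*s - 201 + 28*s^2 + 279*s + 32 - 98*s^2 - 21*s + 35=-70*s^2 + 180*s - 80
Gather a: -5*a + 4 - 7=-5*a - 3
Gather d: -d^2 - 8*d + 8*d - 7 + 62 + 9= 64 - d^2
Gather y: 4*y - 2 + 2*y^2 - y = 2*y^2 + 3*y - 2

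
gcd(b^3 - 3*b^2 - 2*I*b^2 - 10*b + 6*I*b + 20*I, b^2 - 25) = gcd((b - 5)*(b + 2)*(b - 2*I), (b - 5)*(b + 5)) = b - 5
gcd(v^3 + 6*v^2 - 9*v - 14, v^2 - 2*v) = v - 2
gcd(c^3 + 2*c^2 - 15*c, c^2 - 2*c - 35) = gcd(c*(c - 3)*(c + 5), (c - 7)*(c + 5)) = c + 5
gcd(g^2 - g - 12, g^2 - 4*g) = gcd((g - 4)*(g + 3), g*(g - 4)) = g - 4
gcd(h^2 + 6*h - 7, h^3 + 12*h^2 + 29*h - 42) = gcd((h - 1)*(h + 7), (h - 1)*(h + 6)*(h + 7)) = h^2 + 6*h - 7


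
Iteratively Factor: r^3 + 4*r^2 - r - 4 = (r - 1)*(r^2 + 5*r + 4) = (r - 1)*(r + 4)*(r + 1)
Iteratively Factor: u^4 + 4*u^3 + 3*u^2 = (u + 1)*(u^3 + 3*u^2) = u*(u + 1)*(u^2 + 3*u) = u*(u + 1)*(u + 3)*(u)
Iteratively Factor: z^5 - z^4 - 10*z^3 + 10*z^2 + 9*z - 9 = (z - 1)*(z^4 - 10*z^2 + 9) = (z - 1)*(z + 3)*(z^3 - 3*z^2 - z + 3) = (z - 1)^2*(z + 3)*(z^2 - 2*z - 3) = (z - 1)^2*(z + 1)*(z + 3)*(z - 3)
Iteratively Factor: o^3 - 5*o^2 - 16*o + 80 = (o - 5)*(o^2 - 16) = (o - 5)*(o + 4)*(o - 4)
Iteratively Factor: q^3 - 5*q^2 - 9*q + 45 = (q + 3)*(q^2 - 8*q + 15) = (q - 5)*(q + 3)*(q - 3)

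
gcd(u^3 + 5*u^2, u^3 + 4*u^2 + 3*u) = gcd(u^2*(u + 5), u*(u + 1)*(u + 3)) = u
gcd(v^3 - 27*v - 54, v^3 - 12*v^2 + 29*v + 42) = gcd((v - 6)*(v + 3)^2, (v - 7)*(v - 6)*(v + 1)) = v - 6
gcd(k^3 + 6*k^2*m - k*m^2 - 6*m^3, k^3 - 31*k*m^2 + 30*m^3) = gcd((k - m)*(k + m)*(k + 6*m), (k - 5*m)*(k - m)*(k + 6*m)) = k^2 + 5*k*m - 6*m^2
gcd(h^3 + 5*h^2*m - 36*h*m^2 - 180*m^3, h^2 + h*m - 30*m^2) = h + 6*m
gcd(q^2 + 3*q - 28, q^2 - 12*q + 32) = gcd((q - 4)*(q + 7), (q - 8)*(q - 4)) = q - 4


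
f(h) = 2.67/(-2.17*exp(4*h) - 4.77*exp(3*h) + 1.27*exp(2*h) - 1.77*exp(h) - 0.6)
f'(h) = 2.67*(8.68*exp(4*h) + 14.31*exp(3*h) - 2.54*exp(2*h) + 1.77*exp(h))/(-2.17*exp(4*h) - 4.77*exp(3*h) + 1.27*exp(2*h) - 1.77*exp(h) - 0.6)^2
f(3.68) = -0.00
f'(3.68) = 0.00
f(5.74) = -0.00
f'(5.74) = 0.00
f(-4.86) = -4.35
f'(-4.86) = 0.10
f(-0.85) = -1.70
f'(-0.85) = 1.84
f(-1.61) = -2.83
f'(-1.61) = 1.14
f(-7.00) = -4.44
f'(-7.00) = 0.01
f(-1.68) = -2.90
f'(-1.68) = 1.09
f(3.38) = -0.00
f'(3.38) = 0.00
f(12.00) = 0.00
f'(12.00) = 0.00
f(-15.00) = -4.45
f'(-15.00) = 0.00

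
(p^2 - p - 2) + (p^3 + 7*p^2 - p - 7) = p^3 + 8*p^2 - 2*p - 9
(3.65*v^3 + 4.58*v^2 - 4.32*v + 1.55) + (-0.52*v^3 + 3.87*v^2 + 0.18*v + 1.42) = 3.13*v^3 + 8.45*v^2 - 4.14*v + 2.97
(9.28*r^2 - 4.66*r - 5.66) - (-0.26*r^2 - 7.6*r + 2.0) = 9.54*r^2 + 2.94*r - 7.66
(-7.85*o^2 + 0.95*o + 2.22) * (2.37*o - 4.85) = -18.6045*o^3 + 40.324*o^2 + 0.653900000000002*o - 10.767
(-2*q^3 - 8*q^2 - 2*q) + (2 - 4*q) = -2*q^3 - 8*q^2 - 6*q + 2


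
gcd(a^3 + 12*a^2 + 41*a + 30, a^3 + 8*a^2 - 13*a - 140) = a + 5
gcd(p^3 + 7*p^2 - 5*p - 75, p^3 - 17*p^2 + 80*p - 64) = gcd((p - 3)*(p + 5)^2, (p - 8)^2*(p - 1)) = 1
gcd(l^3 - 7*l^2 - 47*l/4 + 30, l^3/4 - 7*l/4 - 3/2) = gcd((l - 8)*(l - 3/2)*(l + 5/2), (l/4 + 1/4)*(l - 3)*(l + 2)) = 1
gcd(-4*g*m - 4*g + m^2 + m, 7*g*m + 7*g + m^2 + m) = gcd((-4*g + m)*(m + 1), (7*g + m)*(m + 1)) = m + 1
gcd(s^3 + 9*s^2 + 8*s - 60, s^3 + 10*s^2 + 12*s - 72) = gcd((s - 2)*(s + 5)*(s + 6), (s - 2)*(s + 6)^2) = s^2 + 4*s - 12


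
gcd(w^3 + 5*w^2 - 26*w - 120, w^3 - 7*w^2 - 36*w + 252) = w + 6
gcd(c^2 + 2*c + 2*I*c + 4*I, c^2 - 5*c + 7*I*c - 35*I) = 1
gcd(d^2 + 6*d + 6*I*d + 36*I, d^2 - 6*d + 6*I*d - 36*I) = d + 6*I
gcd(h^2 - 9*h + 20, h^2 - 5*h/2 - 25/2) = h - 5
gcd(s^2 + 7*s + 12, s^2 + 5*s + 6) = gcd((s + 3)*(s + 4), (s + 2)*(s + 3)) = s + 3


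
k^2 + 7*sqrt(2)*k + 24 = (k + 3*sqrt(2))*(k + 4*sqrt(2))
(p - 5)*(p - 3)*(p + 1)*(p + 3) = p^4 - 4*p^3 - 14*p^2 + 36*p + 45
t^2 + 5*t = t*(t + 5)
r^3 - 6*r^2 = r^2*(r - 6)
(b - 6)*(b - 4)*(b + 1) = b^3 - 9*b^2 + 14*b + 24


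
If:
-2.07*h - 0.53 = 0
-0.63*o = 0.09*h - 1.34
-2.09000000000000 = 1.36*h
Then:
No Solution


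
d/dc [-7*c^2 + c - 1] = 1 - 14*c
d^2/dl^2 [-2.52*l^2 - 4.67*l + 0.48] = -5.04000000000000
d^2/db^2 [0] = 0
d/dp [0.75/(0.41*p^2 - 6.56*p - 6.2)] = (4.92 - 0.615*p)/(-0.41*p^2 + 6.56*p + 6.2)^2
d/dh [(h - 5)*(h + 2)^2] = (h + 2)*(3*h - 8)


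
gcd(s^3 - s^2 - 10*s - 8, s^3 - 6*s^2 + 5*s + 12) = s^2 - 3*s - 4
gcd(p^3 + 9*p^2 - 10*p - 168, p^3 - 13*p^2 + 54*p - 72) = p - 4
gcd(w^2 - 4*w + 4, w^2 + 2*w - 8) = w - 2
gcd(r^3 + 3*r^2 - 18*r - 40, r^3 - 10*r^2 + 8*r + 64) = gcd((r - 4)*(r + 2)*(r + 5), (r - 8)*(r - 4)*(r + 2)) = r^2 - 2*r - 8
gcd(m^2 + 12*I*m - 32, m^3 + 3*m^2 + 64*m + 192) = m + 8*I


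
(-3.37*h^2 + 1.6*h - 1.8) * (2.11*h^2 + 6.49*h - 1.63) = -7.1107*h^4 - 18.4953*h^3 + 12.0791*h^2 - 14.29*h + 2.934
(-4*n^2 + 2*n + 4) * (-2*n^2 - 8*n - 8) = 8*n^4 + 28*n^3 + 8*n^2 - 48*n - 32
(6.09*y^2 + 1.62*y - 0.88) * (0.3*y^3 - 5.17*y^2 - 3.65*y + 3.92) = 1.827*y^5 - 30.9993*y^4 - 30.8679*y^3 + 22.5094*y^2 + 9.5624*y - 3.4496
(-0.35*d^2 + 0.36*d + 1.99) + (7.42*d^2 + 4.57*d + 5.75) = 7.07*d^2 + 4.93*d + 7.74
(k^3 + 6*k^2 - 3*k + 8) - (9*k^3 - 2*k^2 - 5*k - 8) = -8*k^3 + 8*k^2 + 2*k + 16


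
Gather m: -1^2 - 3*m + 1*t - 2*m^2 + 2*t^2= -2*m^2 - 3*m + 2*t^2 + t - 1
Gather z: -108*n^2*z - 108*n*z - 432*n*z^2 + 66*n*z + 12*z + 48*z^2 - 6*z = z^2*(48 - 432*n) + z*(-108*n^2 - 42*n + 6)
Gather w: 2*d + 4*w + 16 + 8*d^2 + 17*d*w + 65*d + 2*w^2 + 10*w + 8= 8*d^2 + 67*d + 2*w^2 + w*(17*d + 14) + 24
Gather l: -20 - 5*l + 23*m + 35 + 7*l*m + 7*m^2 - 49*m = l*(7*m - 5) + 7*m^2 - 26*m + 15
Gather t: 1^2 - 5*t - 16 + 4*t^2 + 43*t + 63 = 4*t^2 + 38*t + 48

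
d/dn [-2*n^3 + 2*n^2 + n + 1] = -6*n^2 + 4*n + 1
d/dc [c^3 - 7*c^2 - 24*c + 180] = 3*c^2 - 14*c - 24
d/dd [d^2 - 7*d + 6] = 2*d - 7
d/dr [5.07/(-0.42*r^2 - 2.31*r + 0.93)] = (4.2588*r + 11.7117)/(0.42*r^2 + 2.31*r - 0.93)^2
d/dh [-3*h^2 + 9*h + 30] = 9 - 6*h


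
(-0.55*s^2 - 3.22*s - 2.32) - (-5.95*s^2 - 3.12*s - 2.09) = 5.4*s^2 - 0.1*s - 0.23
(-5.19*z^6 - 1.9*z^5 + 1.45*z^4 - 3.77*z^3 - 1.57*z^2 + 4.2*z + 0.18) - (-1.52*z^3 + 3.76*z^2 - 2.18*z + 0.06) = -5.19*z^6 - 1.9*z^5 + 1.45*z^4 - 2.25*z^3 - 5.33*z^2 + 6.38*z + 0.12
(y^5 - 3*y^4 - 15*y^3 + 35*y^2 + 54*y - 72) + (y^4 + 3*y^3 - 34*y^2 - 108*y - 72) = y^5 - 2*y^4 - 12*y^3 + y^2 - 54*y - 144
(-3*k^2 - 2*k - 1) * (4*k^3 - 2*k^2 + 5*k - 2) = -12*k^5 - 2*k^4 - 15*k^3 - 2*k^2 - k + 2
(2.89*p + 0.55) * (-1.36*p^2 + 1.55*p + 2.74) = -3.9304*p^3 + 3.7315*p^2 + 8.7711*p + 1.507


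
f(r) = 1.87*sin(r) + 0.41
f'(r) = 1.87*cos(r)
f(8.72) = 1.62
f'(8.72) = -1.42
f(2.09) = 2.03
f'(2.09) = -0.93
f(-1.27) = -1.38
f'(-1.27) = 0.55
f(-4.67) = 2.28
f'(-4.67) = -0.08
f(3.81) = -0.75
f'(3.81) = -1.47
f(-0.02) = 0.37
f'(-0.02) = 1.87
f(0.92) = 1.90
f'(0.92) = 1.13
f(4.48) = -1.41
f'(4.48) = -0.43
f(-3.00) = 0.15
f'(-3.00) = -1.85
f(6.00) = -0.11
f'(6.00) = 1.80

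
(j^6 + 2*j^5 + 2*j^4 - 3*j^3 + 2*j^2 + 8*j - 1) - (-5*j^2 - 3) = j^6 + 2*j^5 + 2*j^4 - 3*j^3 + 7*j^2 + 8*j + 2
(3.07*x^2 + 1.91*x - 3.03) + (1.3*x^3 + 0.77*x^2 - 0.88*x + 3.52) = 1.3*x^3 + 3.84*x^2 + 1.03*x + 0.49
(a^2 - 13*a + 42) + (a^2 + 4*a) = 2*a^2 - 9*a + 42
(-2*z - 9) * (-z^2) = 2*z^3 + 9*z^2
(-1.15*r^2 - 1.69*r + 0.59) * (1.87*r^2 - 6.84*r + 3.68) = -2.1505*r^4 + 4.7057*r^3 + 8.4309*r^2 - 10.2548*r + 2.1712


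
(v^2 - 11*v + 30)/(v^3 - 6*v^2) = (v - 5)/v^2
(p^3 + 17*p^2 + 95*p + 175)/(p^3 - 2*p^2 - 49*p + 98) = (p^2 + 10*p + 25)/(p^2 - 9*p + 14)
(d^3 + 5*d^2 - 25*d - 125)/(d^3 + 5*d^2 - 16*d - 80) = (d^2 - 25)/(d^2 - 16)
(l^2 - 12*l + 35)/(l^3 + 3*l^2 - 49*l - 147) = (l - 5)/(l^2 + 10*l + 21)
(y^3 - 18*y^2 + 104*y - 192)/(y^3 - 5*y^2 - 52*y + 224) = (y - 6)/(y + 7)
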